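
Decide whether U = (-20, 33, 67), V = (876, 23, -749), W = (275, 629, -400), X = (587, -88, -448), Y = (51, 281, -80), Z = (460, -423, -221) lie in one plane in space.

Yes

The plane through U, V, W has normal n = UV × UW = (491006, 177712, 536966) and equation n·P = 32021098.
Checking the remaining points: n·X = 32021098, n·Y = 32021098, n·Z = 32021098.
All equal 32021098, so all 6 points lie in one plane.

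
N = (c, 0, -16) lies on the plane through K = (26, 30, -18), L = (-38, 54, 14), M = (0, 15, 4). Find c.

40

A normal to the plane is n = KL × KM = (1008, 576, 1584).
N lies in the plane iff n · KN = 0.
This gives (1008)c + (-40320) = 0, so c = 40.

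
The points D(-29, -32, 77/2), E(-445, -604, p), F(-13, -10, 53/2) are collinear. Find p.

701/2

Collinearity requires DE × DF = 0; each component is linear in p.
The x-component gives (-22)p + (7711) = 0, so p = 701/2.
The remaining components then also vanish.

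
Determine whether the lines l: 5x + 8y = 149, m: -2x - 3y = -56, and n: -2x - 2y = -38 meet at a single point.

Yes

Intersecting l and m: solving the 2×2 system gives (x, y) = (1, 18).
Substitute into n: (-2)(1) + (-2)(18) = -38.
This equals -38, so (1, 18) lies on all three lines and they are concurrent.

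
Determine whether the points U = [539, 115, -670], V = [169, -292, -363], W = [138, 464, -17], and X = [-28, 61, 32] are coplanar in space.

A normal to the plane through U, V, W is n = UV × UW = (-372914, 118503, -292337).
The plane has equation n·P = 8492989. For X: n·X = 8315491.
8315491 ≠ 8492989, so X is off the plane.

No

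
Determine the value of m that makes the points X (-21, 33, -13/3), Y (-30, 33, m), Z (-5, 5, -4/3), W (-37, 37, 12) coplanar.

20/3

Normal to plane XZW: n = (-1408/3, -928/3, -384); plane equation n·P = 1312.
Requiring n·Y = 1312: (-384)m + (3872) = 1312.
So m = 20/3.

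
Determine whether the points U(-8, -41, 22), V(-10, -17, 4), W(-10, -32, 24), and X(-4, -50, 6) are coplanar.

A normal to the plane through U, V, W is n = UV × UW = (210, 40, 30).
The plane has equation n·P = -2660. For X: n·X = -2660.
Equal, so X lies in the plane and all four are coplanar.

Yes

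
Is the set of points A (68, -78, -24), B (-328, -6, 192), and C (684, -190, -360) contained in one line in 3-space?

AB = (-396, 72, 216), AC = (616, -112, -336).
AB × AC = (0, 0, 0).
The cross product vanishes, so the three points are collinear.

Yes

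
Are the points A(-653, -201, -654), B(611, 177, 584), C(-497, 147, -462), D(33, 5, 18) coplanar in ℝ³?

The four points are coplanar iff the 3×3 determinant with rows AB, AC, AD is zero.
Rows: (1264, 378, 1238), (156, 348, 192), (686, 206, 672).
Expanding along the first row: (1264)(194304) − (378)(-26880) + (1238)(-206592) = 0.
Zero determinant ⇒ coplanar.

Yes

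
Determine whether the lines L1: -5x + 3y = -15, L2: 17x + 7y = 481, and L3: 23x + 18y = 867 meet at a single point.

The three lines meet at one point iff the augmented coefficient matrix [aᵢ bᵢ cᵢ] has rank < 3, i.e. its determinant vanishes.
Here the determinant is -258.
Nonzero, so no common point exists.

No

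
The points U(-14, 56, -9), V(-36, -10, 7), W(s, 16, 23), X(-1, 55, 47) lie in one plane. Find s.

Normal to plane UVX: n = (-3680, 1440, 880); plane equation n·P = 124240.
Requiring n·W = 124240: (-3680)s + (43280) = 124240.
So s = -22.

-22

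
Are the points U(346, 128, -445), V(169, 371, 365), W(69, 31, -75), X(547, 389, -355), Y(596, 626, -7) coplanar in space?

Yes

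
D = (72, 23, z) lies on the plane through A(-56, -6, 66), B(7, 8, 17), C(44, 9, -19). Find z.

Coplanarity requires AB · (AC × AD) = 0.
AB = (63, 14, -49), AC = (100, 15, -85); the triple product is linear in z with coefficient -455 and constant term -15015.
Setting it to zero: z = -33.

-33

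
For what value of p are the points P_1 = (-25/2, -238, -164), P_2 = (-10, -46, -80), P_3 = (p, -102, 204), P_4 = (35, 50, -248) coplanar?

Normal to plane P_1P_2P_4: n = (-40320, 4200, -8400); plane equation n·P = 882000.
Requiring n·P_3 = 882000: (-40320)p + (-2142000) = 882000.
So p = -75.

-75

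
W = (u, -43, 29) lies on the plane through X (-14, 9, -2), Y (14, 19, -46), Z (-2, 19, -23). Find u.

A normal to the plane is n = XY × XZ = (230, 60, 160).
W lies in the plane iff n · XW = 0.
This gives (230)u + (5060) = 0, so u = -22.

-22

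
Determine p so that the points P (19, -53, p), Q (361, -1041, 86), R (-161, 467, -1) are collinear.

Direction QR = (-522, 1508, -87). From the x-coordinate of P, the parameter along the line is τ = (19 − 361)/(-522) = 19/29.
Then p = 86 + 19/29·(-87) = 29.

29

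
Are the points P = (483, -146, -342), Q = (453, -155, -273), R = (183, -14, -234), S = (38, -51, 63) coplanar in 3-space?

No

A normal to the plane through P, Q, R is n = PQ × PR = (-10080, -17460, -6660).
The plane has equation n·X = -41760. For S: n·S = 87840.
87840 ≠ -41760, so S is off the plane.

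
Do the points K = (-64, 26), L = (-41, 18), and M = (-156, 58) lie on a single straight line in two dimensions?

KL = (23, -8), KM = (-92, 32).
Twice the signed area of △KLM is (23)(32) − (-8)(-92) = 0.
The triangle is degenerate (zero area), so the points are collinear.

Yes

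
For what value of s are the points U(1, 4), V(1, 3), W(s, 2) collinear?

1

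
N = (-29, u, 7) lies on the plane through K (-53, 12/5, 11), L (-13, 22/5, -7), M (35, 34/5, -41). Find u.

A normal to the plane is n = KL × KM = (-124/5, 496, 0).
N lies in the plane iff n · KN = 0.
This gives (496)u + (-8928/5) = 0, so u = 18/5.

18/5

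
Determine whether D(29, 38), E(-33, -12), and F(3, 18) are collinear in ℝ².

DE = (-62, -50), DF = (-26, -20).
If collinear, DF would be a scalar multiple of DE. But (-62)·(-20) ≠ (-50)·(-26) (difference -60), so they are not parallel; the points are not collinear.

No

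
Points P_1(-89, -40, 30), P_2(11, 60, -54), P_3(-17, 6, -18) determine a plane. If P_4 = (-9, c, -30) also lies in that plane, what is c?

Coplanarity requires P_1P_2 · (P_1P_3 × P_1P_4) = 0.
P_1P_2 = (100, 100, -84), P_1P_3 = (72, 46, -48); the triple product is linear in c with coefficient -1248 and constant term 31200.
Setting it to zero: c = 25.

25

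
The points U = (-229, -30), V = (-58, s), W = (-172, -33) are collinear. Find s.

Collinearity: (V − U) must be parallel to (W − U) = (57, -3).
Cross-multiplying the components: (s − (-30))·(57) = (171)·(-3).
Solving gives s = -39.

-39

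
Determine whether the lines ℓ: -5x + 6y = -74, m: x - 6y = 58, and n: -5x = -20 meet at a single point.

Yes

Intersecting ℓ and m: solving the 2×2 system gives (x, y) = (4, -9).
Substitute into n: (-5)(4) + (0)(-9) = -20.
This equals -20, so (4, -9) lies on all three lines and they are concurrent.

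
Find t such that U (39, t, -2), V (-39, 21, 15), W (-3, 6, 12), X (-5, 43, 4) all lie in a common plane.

35

The points are coplanar iff UV · (UW × UX) = 0.
Expanding, this is linear in t: (-294)t + (10290) = 0.
So t = 35.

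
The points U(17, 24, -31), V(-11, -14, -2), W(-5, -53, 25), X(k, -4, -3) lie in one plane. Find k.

-87

Normal to plane UVW: n = (105, 930, 1320); plane equation n·P = -16815.
Requiring n·X = -16815: (105)k + (-7680) = -16815.
So k = -87.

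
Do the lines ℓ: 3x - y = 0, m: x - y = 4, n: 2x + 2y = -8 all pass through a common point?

No

The three lines meet at one point iff the augmented coefficient matrix [aᵢ bᵢ cᵢ] has rank < 3, i.e. its determinant vanishes.
Here the determinant is -16.
Nonzero, so no common point exists.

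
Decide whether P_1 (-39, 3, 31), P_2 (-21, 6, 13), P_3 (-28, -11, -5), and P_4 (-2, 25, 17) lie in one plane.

The four points are coplanar iff the 3×3 determinant with rows P_1P_2, P_1P_3, P_1P_4 is zero.
Rows: (18, 3, -18), (11, -14, -36), (37, 22, -14).
Expanding along the first row: (18)(988) − (3)(1178) + (-18)(760) = 570.
Nonzero ⇒ not coplanar.

No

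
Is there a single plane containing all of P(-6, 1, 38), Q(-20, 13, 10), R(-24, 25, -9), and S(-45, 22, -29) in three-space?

A normal to the plane through P, Q, R is n = PQ × PR = (108, -154, -120).
The plane has equation n·X = -5362. For S: n·S = -4768.
-4768 ≠ -5362, so S is off the plane.

No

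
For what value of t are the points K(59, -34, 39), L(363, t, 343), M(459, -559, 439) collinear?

Collinearity requires KL × KM = 0; each component is linear in t.
The x-component gives (400)t + (173200) = 0, so t = -433.
The remaining components then also vanish.

-433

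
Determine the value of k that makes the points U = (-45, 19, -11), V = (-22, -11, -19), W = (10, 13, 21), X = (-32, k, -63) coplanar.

-59

Normal to plane UVW: n = (-1008, -1176, 1512); plane equation n·P = 6384.
Requiring n·X = 6384: (-1176)k + (-63000) = 6384.
So k = -59.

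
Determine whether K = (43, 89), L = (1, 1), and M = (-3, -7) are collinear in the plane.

No

KL = (-42, -88), KM = (-46, -96).
det[KL; KM] = (-42)(-96) − (-88)(-46) = -16.
The determinant is nonzero, so they are not collinear.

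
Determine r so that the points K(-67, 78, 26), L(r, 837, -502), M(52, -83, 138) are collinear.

-628

Direction KM = (119, -161, 112). From the y-coordinate of L, the parameter along the line is τ = (837 − 78)/(-161) = -33/7.
Then r = (-67) + (-33/7)·(119) = -628.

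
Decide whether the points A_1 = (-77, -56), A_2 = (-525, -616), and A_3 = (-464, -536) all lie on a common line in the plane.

A_1A_2 = (-448, -560), A_1A_3 = (-387, -480).
det[A_1A_2; A_1A_3] = (-448)(-480) − (-560)(-387) = -1680.
The determinant is nonzero, so they are not collinear.

No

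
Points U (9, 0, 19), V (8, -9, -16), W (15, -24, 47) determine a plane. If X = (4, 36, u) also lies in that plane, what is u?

33

The plane through U, V, W has equation −1092x − 182y + 78z = -8346.
Substituting X: (78)u + (-10920) = -8346, so u = 33.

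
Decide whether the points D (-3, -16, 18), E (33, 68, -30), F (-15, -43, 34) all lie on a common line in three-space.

No

DE = (36, 84, -48), DF = (-12, -27, 16).
DE × DF = (48, 0, 36).
The cross product is nonzero, so the points do not lie on one line.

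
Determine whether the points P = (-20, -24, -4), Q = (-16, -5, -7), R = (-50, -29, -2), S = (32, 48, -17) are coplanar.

No

The four points are coplanar iff the 3×3 determinant with rows PQ, PR, PS is zero.
Rows: (4, 19, -3), (-30, -5, 2), (52, 72, -13).
Expanding along the first row: (4)(-79) − (19)(286) + (-3)(-1900) = -50.
Nonzero ⇒ not coplanar.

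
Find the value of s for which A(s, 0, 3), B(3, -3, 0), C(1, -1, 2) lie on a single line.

Collinearity requires AB × AC = 0; each component is linear in s.
The y-component gives (2)s + (0) = 0, so s = 0.
The remaining components then also vanish.

0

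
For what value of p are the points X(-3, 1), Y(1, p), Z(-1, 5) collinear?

The three points are collinear iff det[XY; XZ] = 0.
This determinant is linear in p: (-2)p + (18) = 0, so p = 9.

9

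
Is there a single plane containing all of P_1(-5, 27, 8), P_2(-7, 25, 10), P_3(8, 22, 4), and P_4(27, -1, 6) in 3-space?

The four points are coplanar iff the 3×3 determinant with rows P_1P_2, P_1P_3, P_1P_4 is zero.
Rows: (-2, -2, 2), (13, -5, -4), (32, -28, -2).
Expanding along the first row: (-2)(-102) − (-2)(102) + (2)(-204) = 0.
Zero determinant ⇒ coplanar.

Yes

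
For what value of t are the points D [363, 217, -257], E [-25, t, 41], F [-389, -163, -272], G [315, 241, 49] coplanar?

69

Coplanarity ⇔ det[DE; DF; DG] = 0.
Expanding, this is linear in t: (230832)t + (-15927408) = 0.
So t = 69.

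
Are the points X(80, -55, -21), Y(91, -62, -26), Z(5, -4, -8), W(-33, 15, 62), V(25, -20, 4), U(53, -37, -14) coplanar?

No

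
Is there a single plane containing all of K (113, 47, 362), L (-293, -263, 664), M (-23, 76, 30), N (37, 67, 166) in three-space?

A normal to the plane through K, L, M is n = KL × KM = (94162, -175864, -53934).
The plane has equation n·P = -17149410. For N: n·N = -17251938.
-17251938 ≠ -17149410, so N is off the plane.

No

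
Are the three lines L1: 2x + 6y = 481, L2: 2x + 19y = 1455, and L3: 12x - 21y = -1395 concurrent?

Intersecting L1 and L2: solving the 2×2 system gives (x, y) = (409/26, 974/13).
Substitute into L3: (12)(409/26) + (-21)(974/13) = -18000/13.
But L3 requires -1395 ≠ -18000/13, so the three lines have no common point.

No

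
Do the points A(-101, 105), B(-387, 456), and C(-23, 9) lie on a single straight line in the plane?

AB = (-286, 351), AC = (78, -96).
If collinear, AC would be a scalar multiple of AB. But (-286)·(-96) ≠ (351)·(78) (difference 78), so they are not parallel; the points are not collinear.

No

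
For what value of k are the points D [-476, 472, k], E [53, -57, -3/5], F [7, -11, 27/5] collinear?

Collinearity requires DE × DF = 0; each component is linear in k.
The x-component gives (46)k + (-15732/5) = 0, so k = 342/5.
The remaining components then also vanish.

342/5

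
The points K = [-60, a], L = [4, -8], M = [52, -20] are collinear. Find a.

8

The three points are collinear iff det[KL; KM] = 0.
This determinant is linear in a: (48)a + (-384) = 0, so a = 8.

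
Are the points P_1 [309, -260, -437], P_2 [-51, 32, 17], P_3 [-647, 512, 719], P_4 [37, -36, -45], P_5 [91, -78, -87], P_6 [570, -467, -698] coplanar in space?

The plane through P_1, P_2, P_3 has normal n = P_1P_2 × P_1P_3 = (-12936, -17864, 1232) and equation n·P = 109032.
Checking the remaining points: n·P_4 = 109032, n·P_5 = 109032, n·P_6 = 109032.
All equal 109032, so all 6 points lie in one plane.

Yes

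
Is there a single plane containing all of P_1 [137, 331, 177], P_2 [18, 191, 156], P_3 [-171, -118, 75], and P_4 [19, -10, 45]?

With P_1 as base: P_1P_2 = (-119, -140, -21), P_1P_3 = (-308, -449, -102), P_1P_4 = (-118, -341, -132).
P_1P_3 × P_1P_4 = (24486, -28620, 52046).
P_1P_2 · (P_1P_3 × P_1P_4) = 0.
The scalar triple product vanishes, so the four points are coplanar.

Yes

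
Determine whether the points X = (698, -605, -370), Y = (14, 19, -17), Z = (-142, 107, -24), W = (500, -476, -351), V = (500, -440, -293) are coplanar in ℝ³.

The plane through X, Y, Z has normal n = XY × XZ = (-35432, -59856, 37152) and equation n·P = -2264896.
Checking the remaining points: n·W = -2264896, n·V = -2264896.
All equal -2264896, so all 5 points lie in one plane.

Yes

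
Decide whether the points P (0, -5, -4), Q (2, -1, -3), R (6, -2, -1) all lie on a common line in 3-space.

No

PQ = (2, 4, 1), PR = (6, 3, 3).
PQ × PR = (9, 0, -18).
The cross product is nonzero, so the points do not lie on one line.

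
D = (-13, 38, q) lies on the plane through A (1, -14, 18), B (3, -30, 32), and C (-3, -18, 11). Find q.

-45

Coplanarity requires AB · (AC × AD) = 0.
AB = (2, -16, 14), AC = (-4, -4, -7); the triple product is linear in q with coefficient -72 and constant term -3240.
Setting it to zero: q = -45.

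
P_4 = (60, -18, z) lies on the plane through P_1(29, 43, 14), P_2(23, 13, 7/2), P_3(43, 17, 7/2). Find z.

-21/2

A normal to the plane is n = P_1P_2 × P_1P_3 = (42, -210, 576).
P_4 lies in the plane iff n · P_1P_4 = 0.
This gives (576)z + (6048) = 0, so z = -21/2.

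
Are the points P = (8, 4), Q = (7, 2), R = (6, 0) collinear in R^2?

PQ = (-1, -2), PR = (-2, -4).
det[PQ; PR] = (-1)(-4) − (-2)(-2) = 0.
The determinant is zero, so the points are collinear.

Yes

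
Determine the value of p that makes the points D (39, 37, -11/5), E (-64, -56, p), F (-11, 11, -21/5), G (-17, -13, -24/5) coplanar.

Normal to plane DFG: n = (-162/5, -18, 1044); plane equation n·P = -21132/5.
Requiring n·E = -21132/5: (1044)p + (15408/5) = -21132/5.
So p = -7.

-7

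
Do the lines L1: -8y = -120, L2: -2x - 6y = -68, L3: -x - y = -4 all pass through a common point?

Yes

The three lines meet at one point iff the augmented coefficient matrix [aᵢ bᵢ cᵢ] has rank < 3, i.e. its determinant vanishes.
Here the determinant is 0.
It vanishes, so the lines are concurrent at (-11, 15).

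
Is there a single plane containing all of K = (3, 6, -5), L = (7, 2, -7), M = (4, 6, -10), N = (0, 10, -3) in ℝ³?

A normal to the plane through K, L, M is n = KL × KM = (20, 18, 4).
The plane has equation n·P = 148. For N: n·N = 168.
168 ≠ 148, so N is off the plane.

No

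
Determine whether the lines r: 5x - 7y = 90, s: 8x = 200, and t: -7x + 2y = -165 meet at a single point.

Yes

Lines aᵢx + bᵢy = cᵢ with pairwise distinct directions are concurrent exactly when det[aᵢ bᵢ cᵢ] = 0.
Here the determinant is 0.
It vanishes, so the lines are concurrent at (25, 5).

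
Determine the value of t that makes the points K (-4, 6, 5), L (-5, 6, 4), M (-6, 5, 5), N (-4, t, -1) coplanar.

9

Coplanarity ⇔ det[KL; KM; KN] = 0.
Expanding, this is linear in t: (2)t + (-18) = 0.
So t = 9.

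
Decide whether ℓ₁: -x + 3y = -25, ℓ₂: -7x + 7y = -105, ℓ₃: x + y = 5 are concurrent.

The three lines meet at one point iff the augmented coefficient matrix [aᵢ bᵢ cᵢ] has rank < 3, i.e. its determinant vanishes.
Here the determinant is 0.
It vanishes, so the lines are concurrent at (10, -5).

Yes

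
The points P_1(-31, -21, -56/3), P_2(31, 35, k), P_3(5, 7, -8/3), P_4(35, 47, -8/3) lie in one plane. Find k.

8/3

Normal to plane P_1P_3P_4: n = (-640, 480, 600); plane equation n·P = -1440.
Requiring n·P_2 = -1440: (600)k + (-3040) = -1440.
So k = 8/3.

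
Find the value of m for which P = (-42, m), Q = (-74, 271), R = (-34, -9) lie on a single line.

The three points are collinear iff det[PQ; PR] = 0.
This determinant is linear in m: (40)m + (-1880) = 0, so m = 47.

47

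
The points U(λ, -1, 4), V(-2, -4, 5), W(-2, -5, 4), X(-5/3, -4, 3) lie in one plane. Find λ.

-4/3

The points are coplanar iff UV · (UW × UX) = 0.
Expanding, this is linear in λ: (-2)λ + (-8/3) = 0.
So λ = -4/3.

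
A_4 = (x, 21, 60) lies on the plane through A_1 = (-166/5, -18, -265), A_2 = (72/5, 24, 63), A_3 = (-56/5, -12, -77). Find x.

66/5

The plane through A_1, A_2, A_3 has equation 5928x − (8664/5)y − (3192/5)z = 17784/5.
Substituting A_4: (5928)x + (-373464/5) = 17784/5, so x = 66/5.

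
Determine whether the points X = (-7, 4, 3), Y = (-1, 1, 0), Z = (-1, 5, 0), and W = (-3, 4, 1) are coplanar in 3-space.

With X as base: XY = (6, -3, -3), XZ = (6, 1, -3), XW = (4, 0, -2).
XZ × XW = (-2, 0, -4).
XY · (XZ × XW) = 0.
The scalar triple product vanishes, so the four points are coplanar.

Yes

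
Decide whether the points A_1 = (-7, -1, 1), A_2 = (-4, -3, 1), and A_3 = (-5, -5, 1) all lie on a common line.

No

A_1A_2 = (3, -2, 0), A_1A_3 = (2, -4, 0).
A_1A_2 × A_1A_3 = (0, 0, -8).
The cross product is nonzero, so the points do not lie on one line.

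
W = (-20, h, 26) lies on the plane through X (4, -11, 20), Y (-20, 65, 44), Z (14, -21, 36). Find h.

50

The plane through X, Y, Z has equation 1456x + 624y − 520z = -11440.
Substituting W: (624)h + (-42640) = -11440, so h = 50.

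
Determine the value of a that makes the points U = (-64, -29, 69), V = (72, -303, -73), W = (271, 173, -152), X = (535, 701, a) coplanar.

Normal to plane UVW: n = (89238, -17514, 119262); plane equation n·P = 3025752.
Requiring n·X = 3025752: (119262)a + (35465016) = 3025752.
So a = -272.

-272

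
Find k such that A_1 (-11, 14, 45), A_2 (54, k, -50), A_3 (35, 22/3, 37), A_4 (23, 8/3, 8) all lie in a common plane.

Normal to plane A_1A_3A_4: n = (156, 1430, -884/3); plane equation n·P = 5044.
Requiring n·A_2 = 5044: (1430)k + (69472/3) = 5044.
So k = -38/3.

-38/3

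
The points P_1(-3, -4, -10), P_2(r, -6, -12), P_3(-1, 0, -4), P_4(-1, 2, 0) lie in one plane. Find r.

-5

Normal to plane P_1P_3P_4: n = (4, -8, 4); plane equation n·P = -20.
Requiring n·P_2 = -20: (4)r + (0) = -20.
So r = -5.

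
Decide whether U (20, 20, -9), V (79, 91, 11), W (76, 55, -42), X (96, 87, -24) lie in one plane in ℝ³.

No

With U as base: UV = (59, 71, 20), UW = (56, 35, -33), UX = (76, 67, -15).
UW × UX = (1686, -1668, 1092).
UV · (UW × UX) = 2886.
Since 2886 ≠ 0, the four points are not coplanar.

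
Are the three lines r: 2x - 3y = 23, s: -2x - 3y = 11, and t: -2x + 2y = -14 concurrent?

Lines aᵢx + bᵢy = cᵢ with pairwise distinct directions are concurrent exactly when det[aᵢ bᵢ cᵢ] = 0.
Here the determinant is -40.
Nonzero, so no common point exists.

No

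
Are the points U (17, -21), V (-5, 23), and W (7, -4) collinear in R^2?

No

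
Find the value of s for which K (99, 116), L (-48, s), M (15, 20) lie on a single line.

-52

The three points are collinear iff det[KL; KM] = 0.
This determinant is linear in s: (84)s + (4368) = 0, so s = -52.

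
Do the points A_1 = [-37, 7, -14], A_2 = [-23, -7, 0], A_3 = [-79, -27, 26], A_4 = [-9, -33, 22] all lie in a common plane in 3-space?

No

A normal to the plane through A_1, A_2, A_3 is n = A_1A_2 × A_1A_3 = (-84, -1148, -1064).
The plane has equation n·P = 9968. For A_4: n·A_4 = 15232.
15232 ≠ 9968, so A_4 is off the plane.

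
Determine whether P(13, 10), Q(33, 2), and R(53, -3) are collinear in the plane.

PQ = (20, -8), PR = (40, -13).
Twice the signed area of △PQR is (20)(-13) − (-8)(40) = 60.
The area is nonzero, so the three points are not collinear.

No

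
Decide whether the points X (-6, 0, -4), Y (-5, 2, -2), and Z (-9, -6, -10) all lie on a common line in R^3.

Yes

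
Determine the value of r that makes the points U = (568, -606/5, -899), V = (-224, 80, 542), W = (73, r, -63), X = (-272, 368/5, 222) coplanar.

The points are coplanar iff UV · (UW × UX) = 0.
Expanding, this is linear in r: (322608)r + (-2580864/5) = 0.
So r = 8/5.

8/5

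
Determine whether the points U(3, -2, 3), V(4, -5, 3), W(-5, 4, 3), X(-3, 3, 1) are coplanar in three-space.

No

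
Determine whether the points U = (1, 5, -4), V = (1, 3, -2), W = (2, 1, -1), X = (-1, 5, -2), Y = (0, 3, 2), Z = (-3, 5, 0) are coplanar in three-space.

No

The plane through U, V, W has normal n = UV × UW = (2, 2, 2) and equation n·P = 4.
Checking the remaining points: n·X = 4, n·Y = 10, n·Z = 4.
Since n·Y = 10 ≠ 4, Y is off the plane and the points are not all coplanar.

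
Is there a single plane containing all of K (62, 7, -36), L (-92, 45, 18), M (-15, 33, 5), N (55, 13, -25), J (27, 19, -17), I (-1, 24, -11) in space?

Yes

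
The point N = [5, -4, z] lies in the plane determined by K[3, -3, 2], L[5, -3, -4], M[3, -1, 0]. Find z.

-3

The plane through K, L, M has equation 12x + 4y + 4z = 32.
Substituting N: (4)z + (44) = 32, so z = -3.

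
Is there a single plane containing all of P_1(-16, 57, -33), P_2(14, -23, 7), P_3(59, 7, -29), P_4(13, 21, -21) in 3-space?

No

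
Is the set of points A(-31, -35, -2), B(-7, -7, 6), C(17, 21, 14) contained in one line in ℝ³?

Yes

AB = (24, 28, 8), AC = (48, 56, 16).
Each component of AC is 2 times the corresponding component of AB, so AC = 2·AB and the points are collinear.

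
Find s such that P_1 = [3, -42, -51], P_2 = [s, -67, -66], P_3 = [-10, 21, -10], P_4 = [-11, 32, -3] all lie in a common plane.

-2

The points are coplanar iff P_1P_2 · (P_1P_3 × P_1P_4) = 0.
Expanding, this is linear in s: (-10)s + (-20) = 0.
So s = -2.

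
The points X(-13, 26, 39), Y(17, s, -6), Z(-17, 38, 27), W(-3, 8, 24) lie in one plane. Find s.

-28

Normal to plane XZW: n = (-396, -180, -48); plane equation n·P = -1404.
Requiring n·Y = -1404: (-180)s + (-6444) = -1404.
So s = -28.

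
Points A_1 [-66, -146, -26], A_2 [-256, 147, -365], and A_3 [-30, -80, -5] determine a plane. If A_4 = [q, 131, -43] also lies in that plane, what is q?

0

The plane through A_1, A_2, A_3 has equation 28527x − 8214y − 23088z = -83250.
Substituting A_4: (28527)q + (-83250) = -83250, so q = 0.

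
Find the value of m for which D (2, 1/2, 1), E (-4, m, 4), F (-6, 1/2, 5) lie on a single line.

Direction DF = (-8, 0, 4). From the x-coordinate of E, the parameter along the line is τ = (-4 − 2)/(-8) = 3/4.
Then m = 1/2 + 3/4·(0) = 1/2.

1/2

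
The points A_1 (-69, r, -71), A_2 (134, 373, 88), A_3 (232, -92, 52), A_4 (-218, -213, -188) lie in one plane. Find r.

The points are coplanar iff A_1A_2 · (A_1A_3 × A_1A_4) = 0.
Expanding, this is linear in r: (-39720)r + (1429920) = 0.
So r = 36.

36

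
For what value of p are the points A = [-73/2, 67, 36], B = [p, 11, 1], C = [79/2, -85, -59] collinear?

-17/2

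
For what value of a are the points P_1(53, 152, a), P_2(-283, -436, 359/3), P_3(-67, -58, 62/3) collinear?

-103/3

Collinearity requires P_1P_2 × P_1P_3 = 0; each component is linear in a.
The x-component gives (378)a + (12978) = 0, so a = -103/3.
The remaining components then also vanish.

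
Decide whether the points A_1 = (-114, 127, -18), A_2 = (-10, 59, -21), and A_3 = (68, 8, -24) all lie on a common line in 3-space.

A_1A_2 = (104, -68, -3), A_1A_3 = (182, -119, -6).
A_1A_2 × A_1A_3 = (51, 78, 0).
The cross product is nonzero, so the points do not lie on one line.

No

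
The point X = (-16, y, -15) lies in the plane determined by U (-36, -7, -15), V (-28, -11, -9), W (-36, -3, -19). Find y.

A normal to the plane is n = UV × UW = (-8, 32, 32).
X lies in the plane iff n · UX = 0.
This gives (32)y + (64) = 0, so y = -2.

-2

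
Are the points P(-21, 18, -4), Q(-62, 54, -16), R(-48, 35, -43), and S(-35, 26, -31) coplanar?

No

A normal to the plane through P, Q, R is n = PQ × PR = (-1200, -1275, 275).
The plane has equation n·X = 1150. For S: n·S = 325.
325 ≠ 1150, so S is off the plane.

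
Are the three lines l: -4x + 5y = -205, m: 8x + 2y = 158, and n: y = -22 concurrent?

No

Intersecting l and m: solving the 2×2 system gives (x, y) = (25, -21).
Substitute into n: (0)(25) + (1)(-21) = -21.
But n requires -22 ≠ -21, so the three lines have no common point.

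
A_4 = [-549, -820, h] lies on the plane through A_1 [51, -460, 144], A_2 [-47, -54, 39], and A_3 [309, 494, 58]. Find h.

11

A normal to the plane is n = A_1A_2 × A_1A_3 = (65254, -35518, -198240).
A_4 lies in the plane iff n · A_1A_4 = 0.
This gives (-198240)h + (2180640) = 0, so h = 11.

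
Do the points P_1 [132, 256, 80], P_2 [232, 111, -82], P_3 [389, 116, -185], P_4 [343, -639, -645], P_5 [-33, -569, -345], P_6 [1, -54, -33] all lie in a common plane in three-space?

Yes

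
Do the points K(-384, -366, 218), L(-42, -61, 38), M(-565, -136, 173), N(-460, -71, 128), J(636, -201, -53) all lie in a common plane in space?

The plane through K, L, M has normal n = KL × KM = (27675, 47970, 133865) and equation n·P = 998350.
Checking the remaining points: n·N = 998350, n·J = 864485.
Since n·J = 864485 ≠ 998350, J is off the plane and the points are not all coplanar.

No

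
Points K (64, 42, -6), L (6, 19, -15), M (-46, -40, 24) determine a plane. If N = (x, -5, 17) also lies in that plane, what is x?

Coplanarity requires KL · (KM × KN) = 0.
KL = (-58, -23, -9), KM = (-110, -82, 30); the triple product is linear in x with coefficient -1428 and constant term 14280.
Setting it to zero: x = 10.

10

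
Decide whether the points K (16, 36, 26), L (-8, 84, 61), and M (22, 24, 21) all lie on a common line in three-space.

No

KL = (-24, 48, 35), KM = (6, -12, -5).
KL × KM = (180, 90, 0).
The cross product is nonzero, so the points do not lie on one line.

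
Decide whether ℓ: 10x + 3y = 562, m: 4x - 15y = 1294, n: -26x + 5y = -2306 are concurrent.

Intersecting ℓ and m: solving the 2×2 system gives (x, y) = (76, -66).
Substitute into n: (-26)(76) + (5)(-66) = -2306.
This equals -2306, so (76, -66) lies on all three lines and they are concurrent.

Yes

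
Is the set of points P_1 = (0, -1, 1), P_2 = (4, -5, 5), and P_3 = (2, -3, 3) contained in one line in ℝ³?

P_1P_2 = (4, -4, 4), P_1P_3 = (2, -2, 2).
P_1P_2 × P_1P_3 = (0, 0, 0).
The cross product vanishes, so the three points are collinear.

Yes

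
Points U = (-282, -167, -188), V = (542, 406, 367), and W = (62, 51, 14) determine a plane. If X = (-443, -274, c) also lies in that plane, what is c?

-579/2

Coplanarity requires UV · (UW × UX) = 0.
UV = (824, 573, 555), UW = (344, 218, 202); the triple product is linear in c with coefficient -17480 and constant term -5060460.
Setting it to zero: c = -579/2.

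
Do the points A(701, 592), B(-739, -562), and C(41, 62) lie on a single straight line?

AB = (-1440, -1154), AC = (-660, -530).
det[AB; AC] = (-1440)(-530) − (-1154)(-660) = 1560.
The determinant is nonzero, so they are not collinear.

No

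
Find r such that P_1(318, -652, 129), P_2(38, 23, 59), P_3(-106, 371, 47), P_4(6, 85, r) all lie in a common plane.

Coplanarity ⇔ det[P_1P_2; P_1P_3; P_1P_4] = 0.
Expanding, this is linear in r: (-240)r + (-89520) = 0.
So r = -373.

-373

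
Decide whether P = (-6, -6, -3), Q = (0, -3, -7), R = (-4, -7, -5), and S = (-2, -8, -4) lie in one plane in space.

No

A normal to the plane through P, Q, R is n = PQ × PR = (-10, 4, -12).
The plane has equation n·X = 72. For S: n·S = 36.
36 ≠ 72, so S is off the plane.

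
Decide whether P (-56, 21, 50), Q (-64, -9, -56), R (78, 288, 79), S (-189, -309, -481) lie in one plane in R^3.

A normal to the plane through P, Q, R is n = PQ × PR = (27432, -13972, 1884).
The plane has equation n·X = -1735404. For S: n·S = -1773504.
-1773504 ≠ -1735404, so S is off the plane.

No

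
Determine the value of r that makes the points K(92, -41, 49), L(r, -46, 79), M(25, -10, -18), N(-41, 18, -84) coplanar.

122

Coplanarity ⇔ det[KL; KM; KN] = 0.
Expanding, this is linear in r: (-170)r + (20740) = 0.
So r = 122.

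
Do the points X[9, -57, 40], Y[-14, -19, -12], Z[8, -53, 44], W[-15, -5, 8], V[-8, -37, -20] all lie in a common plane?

No

The plane through X, Y, Z has normal n = XY × XZ = (360, 144, -54) and equation n·P = -7128.
Checking the remaining points: n·W = -6552, n·V = -7128.
Since n·W = -6552 ≠ -7128, W is off the plane and the points are not all coplanar.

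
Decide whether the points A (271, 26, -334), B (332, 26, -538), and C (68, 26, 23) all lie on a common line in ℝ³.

AB = (61, 0, -204), AC = (-203, 0, 357).
Comparing components 3 and 1: (-204)(-203) − (61)(357) = 19635 ≠ 0, so AB and AC are not parallel and the points are not collinear.

No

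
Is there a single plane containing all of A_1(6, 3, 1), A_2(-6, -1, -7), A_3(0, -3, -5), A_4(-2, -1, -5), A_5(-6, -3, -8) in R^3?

Yes

The plane through A_1, A_2, A_3 has normal n = A_1A_2 × A_1A_3 = (-24, -24, 48) and equation n·P = -168.
Checking the remaining points: n·A_4 = -168, n·A_5 = -168.
All equal -168, so all 5 points lie in one plane.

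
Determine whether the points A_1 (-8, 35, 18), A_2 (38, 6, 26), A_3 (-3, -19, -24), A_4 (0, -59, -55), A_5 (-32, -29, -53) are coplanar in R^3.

The plane through A_1, A_2, A_3 has normal n = A_1A_2 × A_1A_3 = (1650, 1972, -2339) and equation n·P = 13718.
Checking the remaining points: n·A_4 = 12297, n·A_5 = 13979.
Since n·A_4 = 12297 ≠ 13718, A_4 is off the plane and the points are not all coplanar.

No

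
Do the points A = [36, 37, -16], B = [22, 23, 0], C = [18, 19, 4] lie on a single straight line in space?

No

AB = (-14, -14, 16), AC = (-18, -18, 20).
Comparing components 2 and 3: (-14)(20) − (16)(-18) = 8 ≠ 0, so AB and AC are not parallel and the points are not collinear.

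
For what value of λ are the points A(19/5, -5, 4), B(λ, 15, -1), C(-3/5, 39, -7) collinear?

Direction AC = (-22/5, 44, -11). From the y-coordinate of B, the parameter along the line is τ = (15 − (-5))/44 = 5/11.
Then λ = 19/5 + 5/11·(-22/5) = 9/5.

9/5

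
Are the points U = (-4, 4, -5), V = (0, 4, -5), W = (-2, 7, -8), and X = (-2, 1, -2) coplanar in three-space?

Yes

A normal to the plane through U, V, W is n = UV × UW = (0, 12, 12).
The plane has equation n·P = -12. For X: n·X = -12.
Equal, so X lies in the plane and all four are coplanar.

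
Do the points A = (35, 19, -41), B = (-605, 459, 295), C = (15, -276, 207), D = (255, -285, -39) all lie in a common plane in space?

The four points are coplanar iff the 3×3 determinant with rows AB, AC, AD is zero.
Rows: (-640, 440, 336), (-20, -295, 248), (220, -304, 2).
Expanding along the first row: (-640)(74802) − (440)(-54600) + (336)(70980) = 0.
Zero determinant ⇒ coplanar.

Yes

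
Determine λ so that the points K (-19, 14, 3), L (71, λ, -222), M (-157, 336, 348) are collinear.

Direction KM = (-138, 322, 345). From the x-coordinate of L, the parameter along the line is τ = (71 − (-19))/(-138) = -15/23.
Then λ = 14 + (-15/23)·(322) = -196.

-196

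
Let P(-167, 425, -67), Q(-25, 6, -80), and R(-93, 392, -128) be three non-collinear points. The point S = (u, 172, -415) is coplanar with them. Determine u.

Coplanarity requires PQ · (PR × PS) = 0.
PQ = (142, -419, -13), PR = (74, -33, -61); the triple product is linear in u with coefficient 25130 and constant term -6910750.
Setting it to zero: u = 275.

275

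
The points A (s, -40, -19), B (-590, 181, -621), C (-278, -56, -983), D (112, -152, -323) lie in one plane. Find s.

8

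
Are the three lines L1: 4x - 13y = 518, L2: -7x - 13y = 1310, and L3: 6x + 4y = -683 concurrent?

No

Intersecting L1 and L2: solving the 2×2 system gives (x, y) = (-72, -62).
Substitute into L3: (6)(-72) + (4)(-62) = -680.
But L3 requires -683 ≠ -680, so the three lines have no common point.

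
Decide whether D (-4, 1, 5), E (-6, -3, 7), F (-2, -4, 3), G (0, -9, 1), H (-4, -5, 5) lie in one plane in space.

Yes

The plane through D, E, F has normal n = DE × DF = (18, 0, 18) and equation n·P = 18.
Checking the remaining points: n·G = 18, n·H = 18.
All equal 18, so all 5 points lie in one plane.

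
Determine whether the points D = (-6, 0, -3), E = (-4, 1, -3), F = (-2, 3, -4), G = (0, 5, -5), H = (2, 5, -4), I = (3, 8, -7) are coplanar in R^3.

The plane through D, E, F has normal n = DE × DF = (-1, 2, 2) and equation n·P = 0.
Checking the remaining points: n·G = 0, n·H = 0, n·I = -1.
Since n·I = -1 ≠ 0, I is off the plane and the points are not all coplanar.

No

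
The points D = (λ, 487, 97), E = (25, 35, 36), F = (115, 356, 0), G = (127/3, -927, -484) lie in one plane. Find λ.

The points are coplanar iff DE · (DF × DG) = 0.
Expanding, this is linear in λ: (201552)λ + (-20289568) = 0.
So λ = 302/3.

302/3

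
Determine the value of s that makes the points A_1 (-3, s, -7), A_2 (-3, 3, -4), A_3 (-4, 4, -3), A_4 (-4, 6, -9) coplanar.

4

Coplanarity ⇔ det[A_1A_2; A_1A_3; A_1A_4] = 0.
Expanding, this is linear in s: (6)s + (-24) = 0.
So s = 4.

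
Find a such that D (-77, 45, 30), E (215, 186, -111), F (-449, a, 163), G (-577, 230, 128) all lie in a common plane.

4

Normal to plane DEG: n = (39903, 41884, 124520); plane equation n·P = 2547849.
Requiring n·F = 2547849: (41884)a + (2380313) = 2547849.
So a = 4.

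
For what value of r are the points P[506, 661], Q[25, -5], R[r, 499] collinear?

Collinearity: (R − P) must be parallel to (Q − P) = (-481, -666).
Cross-multiplying the components: (r − 506)·(-666) = (-162)·(-481).
Solving gives r = 389.

389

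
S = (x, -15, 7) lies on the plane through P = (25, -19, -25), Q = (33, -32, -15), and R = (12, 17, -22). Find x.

Coplanarity requires PQ · (PR × PS) = 0.
PQ = (8, -13, 10), PR = (-13, 36, 3); the triple product is linear in x with coefficient -399 and constant term 13167.
Setting it to zero: x = 33.

33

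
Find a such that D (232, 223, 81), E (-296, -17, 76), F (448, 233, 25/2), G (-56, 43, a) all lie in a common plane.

39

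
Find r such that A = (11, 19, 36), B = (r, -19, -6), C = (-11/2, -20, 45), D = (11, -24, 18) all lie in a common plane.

28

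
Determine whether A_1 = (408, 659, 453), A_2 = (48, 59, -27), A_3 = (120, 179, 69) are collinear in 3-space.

Yes

A_1A_2 = (-360, -600, -480), A_1A_3 = (-288, -480, -384).
A_1A_2 × A_1A_3 = (0, 0, 0).
The cross product vanishes, so the three points are collinear.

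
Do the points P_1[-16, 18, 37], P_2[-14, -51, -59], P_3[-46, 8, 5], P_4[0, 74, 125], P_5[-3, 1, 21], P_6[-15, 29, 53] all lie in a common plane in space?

No

The plane through P_1, P_2, P_3 has normal n = P_1P_2 × P_1P_3 = (1248, 2944, -2090) and equation n·P = -44306.
Checking the remaining points: n·P_4 = -43394, n·P_5 = -44690, n·P_6 = -44114.
Since n·P_4 = -43394 ≠ -44306, P_4 is off the plane and the points are not all coplanar.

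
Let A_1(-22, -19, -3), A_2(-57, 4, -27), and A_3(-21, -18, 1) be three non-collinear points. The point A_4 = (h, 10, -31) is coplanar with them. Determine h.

-65

Coplanarity requires A_1A_2 · (A_1A_3 × A_1A_4) = 0.
A_1A_2 = (-35, 23, -24), A_1A_3 = (1, 1, 4); the triple product is linear in h with coefficient 116 and constant term 7540.
Setting it to zero: h = -65.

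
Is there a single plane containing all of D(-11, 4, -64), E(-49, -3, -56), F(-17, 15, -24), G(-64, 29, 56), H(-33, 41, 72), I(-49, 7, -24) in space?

No

The plane through D, E, F has normal n = DE × DF = (-368, 1472, -460) and equation n·P = 39376.
Checking the remaining points: n·G = 40480, n·H = 39376, n·I = 39376.
Since n·G = 40480 ≠ 39376, G is off the plane and the points are not all coplanar.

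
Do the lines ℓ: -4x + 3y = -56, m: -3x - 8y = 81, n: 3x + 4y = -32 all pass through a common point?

Intersecting ℓ and m: solving the 2×2 system gives (x, y) = (5, -12).
Substitute into n: (3)(5) + (4)(-12) = -33.
But n requires -32 ≠ -33, so the three lines have no common point.

No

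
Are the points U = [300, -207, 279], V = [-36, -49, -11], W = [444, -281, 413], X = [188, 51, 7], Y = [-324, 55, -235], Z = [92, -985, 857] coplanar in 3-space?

No

The plane through U, V, W has normal n = UV × UW = (-288, 3264, 2112) and equation n·P = -172800.
Checking the remaining points: n·X = 127104, n·Y = -223488, n·Z = -1431552.
Since n·X = 127104 ≠ -172800, X is off the plane and the points are not all coplanar.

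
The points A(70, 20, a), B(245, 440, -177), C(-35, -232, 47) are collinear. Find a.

-37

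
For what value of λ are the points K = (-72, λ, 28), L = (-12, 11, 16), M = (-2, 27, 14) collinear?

Direction LM = (10, 16, -2). From the x-coordinate of K, the parameter along the line is τ = (-72 − (-12))/10 = -6.
Then λ = 11 + (-6)·(16) = -85.

-85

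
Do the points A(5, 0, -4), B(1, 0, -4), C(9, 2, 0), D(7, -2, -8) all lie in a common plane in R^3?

With A as base: AB = (-4, 0, 0), AC = (4, 2, 4), AD = (2, -2, -4).
AC × AD = (0, 24, -12).
AB · (AC × AD) = 0.
The scalar triple product vanishes, so the four points are coplanar.

Yes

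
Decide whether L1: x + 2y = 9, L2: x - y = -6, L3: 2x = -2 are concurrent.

Yes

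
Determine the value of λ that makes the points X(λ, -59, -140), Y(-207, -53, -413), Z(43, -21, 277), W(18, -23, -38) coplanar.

Coplanarity ⇔ det[XY; XZ; XW] = 0.
Expanding, this is linear in λ: (8700)λ + (2088000) = 0.
So λ = -240.

-240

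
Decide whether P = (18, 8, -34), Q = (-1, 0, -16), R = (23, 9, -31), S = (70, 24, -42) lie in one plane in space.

With P as base: PQ = (-19, -8, 18), PR = (5, 1, 3), PS = (52, 16, -8).
PR × PS = (-56, 196, 28).
PQ · (PR × PS) = 0.
The scalar triple product vanishes, so the four points are coplanar.

Yes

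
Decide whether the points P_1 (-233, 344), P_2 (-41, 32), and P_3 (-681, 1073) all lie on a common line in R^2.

No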